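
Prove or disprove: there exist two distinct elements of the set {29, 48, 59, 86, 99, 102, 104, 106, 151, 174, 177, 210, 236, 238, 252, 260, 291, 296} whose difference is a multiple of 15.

29 mod 15 = 14 and 59 mod 15 = 14, so 59 − 29 = 30 = 2·15.

The pair (29, 59) works.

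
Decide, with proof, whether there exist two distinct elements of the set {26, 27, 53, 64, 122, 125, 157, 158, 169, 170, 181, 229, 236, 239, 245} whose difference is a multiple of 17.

No such pair exists.

Reduce each element modulo 17: 26↦9, 27↦10, 53↦2, 64↦13, 122↦3, 125↦6, 157↦4, 158↦5, 169↦16, 170↦0, 181↦11, 229↦8, 236↦15, 239↦1, 245↦7.
No residue repeats among the 15 elements, so no pair has difference ≡ 0 (mod 17).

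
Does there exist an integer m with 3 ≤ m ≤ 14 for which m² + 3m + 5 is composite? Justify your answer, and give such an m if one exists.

m = 7

At m = 7: 7² + 3·7 + 5 = 75 = 3·25, which is composite.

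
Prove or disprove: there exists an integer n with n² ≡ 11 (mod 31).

No such integer exists.

Apply Euler's criterion with the prime 31: 11 is a quadratic residue iff 11^15 ≡ 1 (mod 31), and a non-residue iff it is ≡ −1.
Repeated squaring mod 31: 11^2 = 121 ≡ 28; 11^4 ≡ 28² = 784 ≡ 9; 11^8 ≡ 9² = 81 ≡ 19.
Since 15 = 8 + 4 + 2 + 1, 11^15 ≡ 19 · 9 · 28 · 11; multiplying out mod 31: 19·9 = 171 ≡ 16, then 16·28 = 448 ≡ 14, then 14·11 = 154 ≡ 30. Thus 11^15 ≡ 30 ≡ −1 (mod 31).
By Euler's criterion 11 is a quadratic non-residue mod 31: no n satisfies n² ≡ 11 (mod 31).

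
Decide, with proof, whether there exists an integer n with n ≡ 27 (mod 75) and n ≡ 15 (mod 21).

n = 477

The moduli are not coprime: gcd(75, 21) = 3. Compatibility requires 3 ∣ (15 − 27) = -12, which holds, so solutions exist.
List candidates n ≡ 27 (mod 75): 27, 102, 177, 252, 327, 402, 477. Modulo 21 these are 6, 18, 9, 0, 12, 3, 15; 477 gives 15 as required.
Indeed 477 ≡ 27 (mod 75) and 477 ≡ 15 (mod 21).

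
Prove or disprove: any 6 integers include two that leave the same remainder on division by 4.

There are exactly 4 possible remainders on division by 4.
Since 6 > 4, two of the 6 integers must share a residue class by the pigeonhole principle; call them a and b.
That is, a and b leave the same remainder on division by 4, as claimed.

Yes, this is always true.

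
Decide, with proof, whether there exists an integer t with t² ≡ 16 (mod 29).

t = 4

Take t = 4. Then 4² = 16, and since 0 ≤ 16 < 29 this is already reduced: 4² ≡ 16 (mod 29).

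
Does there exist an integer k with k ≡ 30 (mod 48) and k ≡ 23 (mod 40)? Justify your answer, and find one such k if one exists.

There is no such integer.

Both moduli are multiples of 8 = gcd(48, 40), so any solution would satisfy k ≡ 30 and k ≡ 23 modulo 8 simultaneously.
However 30 ≡ 6 and 23 ≡ 7 (mod 8), and 6 ≠ 7.
Therefore no such k exists.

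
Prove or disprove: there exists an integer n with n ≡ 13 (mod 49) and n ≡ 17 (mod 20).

n = 797

The moduli 49 and 20 are coprime, so by the Chinese Remainder Theorem a unique solution modulo 980 exists.
Any solution of the first congruence is n = 13 + 49t; substituting into the second, 49t ≡ 17 − 13 ≡ 4 (mod 20).
49 ≡ 9 (mod 20), so this reads 9t ≡ 4 (mod 20). Note 9·9 = 81 ≡ 1 (mod 20) (as 81 − 1 = 4·20), so 9⁻¹ ≡ 9.
Therefore t ≡ 9·4 = 36 ≡ 16 (mod 20).
With t = 16: n = 13 + 49·16 = 797.
Check: 797 mod 49 = 13, 797 mod 20 = 17. ✓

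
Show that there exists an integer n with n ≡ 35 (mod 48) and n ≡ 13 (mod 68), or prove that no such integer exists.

Reduce both congruences modulo 4, which divides 48 and 68: they say n ≡ 35 (mod 4) and n ≡ 13 (mod 4).
However 35 ≡ 3 and 13 ≡ 1 (mod 4), and 3 ≠ 1.
So no integer satisfies both congruences.

No such integer exists.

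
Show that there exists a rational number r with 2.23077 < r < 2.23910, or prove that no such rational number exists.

Look for a denominator N such that an integer falls strictly between N·2.23077 and N·2.23910. N = 17 works: 17·2.23077 = 37.92309 < 38 < 38.06470 = 17·2.23910.
So r = 38/17 works: it is a ratio of integers, and dividing 17·2.23077 < 38 < 17·2.23910 through by 17 gives 2.23077 < 38/17 < 2.23910.

r = 38/17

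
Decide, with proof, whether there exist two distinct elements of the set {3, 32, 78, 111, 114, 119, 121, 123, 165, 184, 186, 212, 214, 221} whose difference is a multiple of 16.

Reduce each element modulo 16: 3↦3, 32↦0, 78↦14, 111↦15, 114↦2, 119↦7, 121↦9, 123↦11, 165↦5, 184↦8, 186↦10, 212↦4, 214↦6, 221↦13.
These 14 residues are pairwise different, hence no difference of two elements is divisible by 16.

No, no such pair exists.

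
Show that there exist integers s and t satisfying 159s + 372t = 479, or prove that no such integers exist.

Any value of 159s + 372t is a multiple of gcd(159, 372) = 3.
But 479 = 3·159 + 2, so 3 ∤ 479.
Therefore 159s + 372t = 479 has no solution in integers.

No, no such integers exist.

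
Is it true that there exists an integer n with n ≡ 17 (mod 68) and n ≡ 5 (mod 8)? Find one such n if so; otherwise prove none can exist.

gcd(68, 8) = 4. A simultaneous solution exists iff 17 ≡ 5 (mod 4); here 17 mod 4 = 1 = 5 mod 4, so it does.
Step through n = 17, 17 + 68, 17 + 2·68, …: the values 17, 85 reduce mod 8 to 1, 5. The value 85 hits 5.
Verify: 85 = 1·68 + 17 and 85 = 10·8 + 5. ✓

n = 85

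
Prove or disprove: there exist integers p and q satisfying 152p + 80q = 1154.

There are no such integers.

gcd(152, 80) = 8, so every integer of the form 152p + 80q is a multiple of 8.
But 1154 is not a multiple of 8 (it leaves remainder 2).
Hence no integers p, q satisfy the equation.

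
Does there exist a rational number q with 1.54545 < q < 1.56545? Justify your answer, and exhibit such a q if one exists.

q = 14/9

Look for a denominator N such that an integer falls strictly between N·1.54545 and N·1.56545. N = 9 works: 9·1.54545 = 13.90905 < 14 < 14.08905 = 9·1.56545.
Hence 14/9 is a rational number with 1.54545 < 14/9 < 1.56545.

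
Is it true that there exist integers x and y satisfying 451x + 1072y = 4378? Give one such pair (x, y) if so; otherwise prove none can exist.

Since gcd(451, 1072) = 1, every integer is an integer combination of 451 and 1072.
Dividing repeatedly: 1072 = 2·451 + 170, 451 = 2·170 + 111, 170 = 1·111 + 59, 111 = 1·59 + 52, 59 = 1·52 + 7, 52 = 7·7 + 3, 7 = 2·3 + 1, 3 = 3·1 + 0.
Working back up the chain: 1 = 7 − 2·3 = 7 − 2·(52 − 7·7) = −2·52 + 15·7 = −2·52 + 15·(59 − 1·52) = 15·59 − 17·52 = 15·59 − 17·(111 − 1·59) = −17·111 + 32·59 = −17·111 + 32·(170 − 1·111) = 32·170 − 49·111 = 32·170 − 49·(451 − 2·170) = −49·451 + 130·170 = −49·451 + 130·(1072 − 2·451) = 130·1072 − 309·451. So 451·(-309) + 1072·130 = 1.
Times 4378: 451·(-1352802) + 1072·569140 = 4378, so (-1352802, 569140) solves it.
Adding 1262·1072 to x and subtracting 1262·451 from y gives the tidier solution (62, -22).
Check: 451·62 + 1072·(-22) = 27962 − 23584 = 4378. ✓

x = 62, y = -22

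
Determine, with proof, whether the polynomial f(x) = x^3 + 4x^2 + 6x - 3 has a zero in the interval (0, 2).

f(0) = -3 and f(2) = 33, which have opposite signs.
As a polynomial, f is continuous on every closed interval.
By the Intermediate Value Theorem f must vanish at some point of (0, 2).

Yes, f has a root in the interval.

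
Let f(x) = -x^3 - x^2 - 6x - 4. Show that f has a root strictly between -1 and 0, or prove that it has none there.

Such a root exists.

f(-1) = 2 and f(0) = -4, which have opposite signs.
As a polynomial, f is continuous on every closed interval.
By the Intermediate Value Theorem, f takes the value 0 somewhere in the open interval.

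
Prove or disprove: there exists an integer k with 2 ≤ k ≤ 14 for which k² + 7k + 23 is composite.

At k = 11: 11² + 7·11 + 23 = 221 = 13·17, which is composite.

k = 11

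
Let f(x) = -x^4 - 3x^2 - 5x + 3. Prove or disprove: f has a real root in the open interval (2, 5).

f has no root in that interval.

The endpoint values f(2) = -35 and f(5) = -722 are both negative. Claim: f(x) < 0 for every x in (2, 5).
Substitute x = 2 + u, where 0 < u < 3 on the interval. Expanding, f(2 + u) = -u^4 - 8u^3 - 27u^2 - 49u - 35.
All 5 nonzero coefficients of this polynomial in u are negative; hence for u > 0 the value is a sum of negative terms (the constant -35 among them).
Therefore f(x) < 0 throughout (2, 5), and f has no zero there.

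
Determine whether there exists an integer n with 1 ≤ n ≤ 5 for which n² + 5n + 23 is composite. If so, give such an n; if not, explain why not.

The values for n = 1, 2, …, 5 are 29, 37, 47, 59, 73, and each of these is prime.
So no value in the range makes the expression composite.

No such integer n in that range exists.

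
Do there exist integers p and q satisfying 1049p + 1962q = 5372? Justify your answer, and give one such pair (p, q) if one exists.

p = 1060, q = -564

Since gcd(1049, 1962) = 1, every integer is an integer combination of 1049 and 1962.
Dividing repeatedly: 1962 = 1·1049 + 913, 1049 = 1·913 + 136, 913 = 6·136 + 97, 136 = 1·97 + 39, 97 = 2·39 + 19, 39 = 2·19 + 1, 19 = 19·1 + 0.
Back-substituting, 1 = 39 − 2·19 = 39 − 2·(97 − 2·39) = −2·97 + 5·39 = −2·97 + 5·(136 − 1·97) = 5·136 − 7·97 = 5·136 − 7·(913 − 6·136) = −7·913 + 47·136 = −7·913 + 47·(1049 − 1·913) = 47·1049 − 54·913 = 47·1049 − 54·(1962 − 1·1049) = −54·1962 + 101·1049; that is, 1049·101 + 1962·(-54) = 1.
Multiplying through by 5372: p = 101·5372 = 542572, q = (-54)·5372 = -290088 is a solution.
The general solution is p = 542572 + 1962k, q = -290088 − 1049k; taking k = -276 gives the smaller pair p = 1060, q = -564.
Check: 1049·1060 + 1962·(-564) = 1111940 − 1106568 = 5372. ✓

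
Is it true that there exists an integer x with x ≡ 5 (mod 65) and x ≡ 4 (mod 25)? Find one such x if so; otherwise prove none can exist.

No such integer exists.

gcd(65, 25) = 5. If x ≡ 5 (mod 65) and x ≡ 4 (mod 25), then x ≡ 5 (mod 5) and x ≡ 4 (mod 5).
These are incompatible: 5 − 4 = 1 is not divisible by 5.
Therefore no such x exists.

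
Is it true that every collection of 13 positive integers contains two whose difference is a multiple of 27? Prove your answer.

No, the set {98, 99, 100, 101, 102, 103, 104, 105, 106, 107, 108, 109, 110} is a counterexample.

Consider the 13 integers 98, 99, …, 110. They lie in distinct residue classes modulo 27, since 13 ≤ 27.
Any two of them differ by at most 12 < 27 and by at least 1, so no difference is a multiple of 27.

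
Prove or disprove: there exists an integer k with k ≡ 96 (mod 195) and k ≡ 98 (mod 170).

No, no such integer exists.

Both moduli are multiples of 5 = gcd(195, 170), so any solution would satisfy k ≡ 96 and k ≡ 98 modulo 5 simultaneously.
These are incompatible: 96 − 98 = -2 is not divisible by 5.
So no integer satisfies both congruences.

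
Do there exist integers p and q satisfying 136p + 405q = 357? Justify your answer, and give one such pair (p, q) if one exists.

p = 357, q = -119

Since gcd(136, 405) = 1, every integer is an integer combination of 136 and 405.
Euclidean algorithm: 405 = 2·136 + 133, 136 = 1·133 + 3, 133 = 44·3 + 1, 3 = 3·1 + 0.
Unwinding: 1 = 133 − 44·3 = 133 − 44·(136 − 1·133) = −44·136 + 45·133 = −44·136 + 45·(405 − 2·136) = 45·405 − 134·136, i.e. 136·(-134) + 405·45 = 1.
Scaling by 357 gives the particular solution (p, q) = (-47838, 16065).
Shifting by a multiple of (405, −136) keeps it a solution: p = -47838 + 119·405 = 357, q = 16065 − 119·136 = -119.
Indeed 136·357 + 405·(-119) = 48552 − 48195 = 357.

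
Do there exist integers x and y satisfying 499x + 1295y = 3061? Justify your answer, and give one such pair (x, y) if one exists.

Since gcd(499, 1295) = 1, every integer is an integer combination of 499 and 1295.
Run the Euclidean algorithm on 1295 and 499: 1295 = 2·499 + 297, 499 = 1·297 + 202, 297 = 1·202 + 95, 202 = 2·95 + 12, 95 = 7·12 + 11, 12 = 1·11 + 1, 11 = 11·1 + 0.
Unwinding: 1 = 12 − 1·11 = 12 − (95 − 7·12) = −95 + 8·12 = −95 + 8·(202 − 2·95) = 8·202 − 17·95 = 8·202 − 17·(297 − 1·202) = −17·297 + 25·202 = −17·297 + 25·(499 − 1·297) = 25·499 − 42·297 = 25·499 − 42·(1295 − 2·499) = −42·1295 + 109·499, i.e. 499·109 + 1295·(-42) = 1.
Times 3061: 499·333649 + 1295·(-128562) = 3061, so (333649, -128562) solves it.
Shifting by a multiple of (1295, −499) keeps it a solution: x = 333649 − 257·1295 = 834, y = -128562 + 257·499 = -319.
Indeed 499·834 + 1295·(-319) = 416166 − 413105 = 3061.

x = 834, y = -319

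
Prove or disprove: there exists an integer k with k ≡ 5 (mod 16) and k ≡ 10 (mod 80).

gcd(16, 80) = 16. If k ≡ 5 (mod 16) and k ≡ 10 (mod 80), then k ≡ 5 (mod 16) and k ≡ 10 (mod 16).
But 5 mod 16 = 5 while 10 mod 16 = 10, a contradiction.
Hence the system has no solution.

No such integer exists.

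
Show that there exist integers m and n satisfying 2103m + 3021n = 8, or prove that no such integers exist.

No such integers exist.

Both 2103 and 3021 are divisible by gcd(2103, 3021) = 3, hence so is any combination 2103m + 3021n.
But 8 is not a multiple of 3 (it leaves remainder 2).
Hence no integers m, n satisfy the equation.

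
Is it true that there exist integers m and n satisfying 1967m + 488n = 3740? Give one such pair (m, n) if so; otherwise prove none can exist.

m = 412, n = -1653

Since gcd(1967, 488) = 1, every integer is an integer combination of 1967 and 488.
Euclidean algorithm: 1967 = 4·488 + 15, 488 = 32·15 + 8, 15 = 1·8 + 7, 8 = 1·7 + 1, 7 = 7·1 + 0.
Unwinding: 1 = 8 − 1·7 = 8 − (15 − 1·8) = −15 + 2·8 = −15 + 2·(488 − 32·15) = 2·488 − 65·15 = 2·488 − 65·(1967 − 4·488) = −65·1967 + 262·488, i.e. 1967·(-65) + 488·262 = 1.
Multiplying through by 3740: m = (-65)·3740 = -243100, n = 262·3740 = 979880 is a solution.
The general solution is m = -243100 + 488k, n = 979880 − 1967k; taking k = 499 gives the smaller pair m = 412, n = -1653.
Check: 1967·412 + 488·(-1653) = 810404 − 806664 = 3740. ✓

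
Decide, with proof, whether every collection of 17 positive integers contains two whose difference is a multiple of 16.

Each integer lies in one of the 16 residue classes modulo 16.
Since 17 > 16, two of the 17 integers must share a residue class by the pigeonhole principle; call them a and b.
Their difference a − b is then a multiple of 16.

True.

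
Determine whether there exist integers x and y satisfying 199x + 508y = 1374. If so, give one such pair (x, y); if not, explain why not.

x = 326, y = -125

Since gcd(199, 508) = 1, every integer is an integer combination of 199 and 508.
Run the Euclidean algorithm on 508 and 199: 508 = 2·199 + 110, 199 = 1·110 + 89, 110 = 1·89 + 21, 89 = 4·21 + 5, 21 = 4·5 + 1, 5 = 5·1 + 0.
Working back up the chain: 1 = 21 − 4·5 = 21 − 4·(89 − 4·21) = −4·89 + 17·21 = −4·89 + 17·(110 − 1·89) = 17·110 − 21·89 = 17·110 − 21·(199 − 1·110) = −21·199 + 38·110 = −21·199 + 38·(508 − 2·199) = 38·508 − 97·199. So 199·(-97) + 508·38 = 1.
Times 1374: 199·(-133278) + 508·52212 = 1374, so (-133278, 52212) solves it.
Shifting by a multiple of (508, −199) keeps it a solution: x = -133278 + 263·508 = 326, y = 52212 − 263·199 = -125.
Check: 199·326 + 508·(-125) = 64874 − 63500 = 1374. ✓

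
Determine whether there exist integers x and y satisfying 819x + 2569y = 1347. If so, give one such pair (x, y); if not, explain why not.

Any value of 819x + 2569y is a multiple of gcd(819, 2569) = 7.
However 1347 leaves remainder 3 on division by 7.
So the equation is unsolvable over ℤ.

There are no such integers.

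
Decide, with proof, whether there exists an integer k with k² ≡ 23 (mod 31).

There is no such integer.

Apply Euler's criterion with the prime 31: 23 is a quadratic residue iff 23^15 ≡ 1 (mod 31), and a non-residue iff it is ≡ −1.
Squaring successively (mod 31): 23^2 = 529 ≡ 2; 23^4 ≡ 2² = 4 ≡ 4; 23^8 ≡ 4² = 16 ≡ 16.
Since 15 = 8 + 4 + 2 + 1, 23^15 ≡ 16 · 4 · 2 · 23; multiplying out mod 31: 16·4 = 64 ≡ 2, then 2·2 = 4 ≡ 4, then 4·23 = 92 ≡ 30. Thus 23^15 ≡ 30 ≡ −1 (mod 31).
By Euler's criterion 23 is a quadratic non-residue mod 31: no k satisfies k² ≡ 23 (mod 31).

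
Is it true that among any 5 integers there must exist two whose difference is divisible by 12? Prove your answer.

No; for instance {41, 42, 43, 44, 45} is a counterexample.

Consider the 5 integers 41, 42, …, 45. They lie in distinct residue classes modulo 12, since 5 ≤ 12.
Any two of them differ by at most 4 < 12 and by at least 1, so no difference is a multiple of 12.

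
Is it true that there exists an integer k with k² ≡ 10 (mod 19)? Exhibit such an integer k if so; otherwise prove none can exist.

No such integer exists.

Computing k² mod 19 for k = 0, 1, …, 9 (enough, by the symmetry k ↦ 19 − k) gives 0, 1, 4, 9, 16, 6, 17, 11, 7, 5.
So the quadratic residues mod 19 are {0, 1, 4, 5, 6, 7, 9, 11, 16, 17}, and 10 is not among them.
Hence no integer k has k² ≡ 10 (mod 19).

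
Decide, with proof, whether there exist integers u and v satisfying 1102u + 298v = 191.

No such integers exist.

Any value of 1102u + 298v is a multiple of gcd(1102, 298) = 2.
However 191 leaves remainder 1 on division by 2.
Therefore 1102u + 298v = 191 has no solution in integers.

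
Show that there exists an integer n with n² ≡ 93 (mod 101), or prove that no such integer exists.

There is no such integer.

101 is prime, so by Euler's criterion 93 is a square mod 101 iff 93^((101−1)/2) = 93^50 ≡ 1 (mod 101).
Repeated squaring mod 101: 93^2 = 8649 ≡ 64; 93^4 ≡ 64² = 4096 ≡ 56; 93^8 ≡ 56² = 3136 ≡ 5; 93^16 ≡ 5² = 25 ≡ 25; 93^32 ≡ 25² = 625 ≡ 19.
Since 50 = 32 + 16 + 2, 93^50 ≡ 19 · 25 · 64; multiplying out mod 101: 19·25 = 475 ≡ 71, then 71·64 = 4544 ≡ 100. Thus 93^50 ≡ 100 ≡ −1 (mod 101).
By Euler's criterion 93 is a quadratic non-residue mod 101: no n satisfies n² ≡ 93 (mod 101).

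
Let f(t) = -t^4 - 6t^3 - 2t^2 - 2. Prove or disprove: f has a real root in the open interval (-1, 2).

f(-1) = 1 and f(2) = -74, which have opposite signs.
Since f is a polynomial it is continuous on [-1, 2].
By the Intermediate Value Theorem, f takes the value 0 somewhere in the open interval.

Such a root exists.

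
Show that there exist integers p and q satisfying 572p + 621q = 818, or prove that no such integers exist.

p = 34, q = -30

572 and 621 are coprime, so 572p + 621q ranges over all of ℤ.
Dividing repeatedly: 621 = 1·572 + 49, 572 = 11·49 + 33, 49 = 1·33 + 16, 33 = 2·16 + 1, 16 = 16·1 + 0.
Back-substituting, 1 = 33 − 2·16 = 33 − 2·(49 − 1·33) = −2·49 + 3·33 = −2·49 + 3·(572 − 11·49) = 3·572 − 35·49 = 3·572 − 35·(621 − 1·572) = −35·621 + 38·572; that is, 572·38 + 621·(-35) = 1.
Times 818: 572·31084 + 621·(-28630) = 818, so (31084, -28630) solves it.
The general solution is p = 31084 + 621k, q = -28630 − 572k; taking k = -50 gives the smaller pair p = 34, q = -30.
Indeed 572·34 + 621·(-30) = 19448 − 18630 = 818.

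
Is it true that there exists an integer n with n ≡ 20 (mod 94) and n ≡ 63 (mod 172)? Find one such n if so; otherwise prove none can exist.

No such integer exists.

Reduce both congruences modulo 2, which divides 94 and 172: they say n ≡ 20 (mod 2) and n ≡ 63 (mod 2).
These are incompatible: 20 − 63 = -43 is not divisible by 2.
Therefore no such n exists.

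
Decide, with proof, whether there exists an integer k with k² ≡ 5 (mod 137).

Apply Euler's criterion with the prime 137: 5 is a quadratic residue iff 5^68 ≡ 1 (mod 137), and a non-residue iff it is ≡ −1.
Repeated squaring mod 137: 5^2 = 25 ≡ 25; 5^4 ≡ 25² = 625 ≡ 77; 5^8 ≡ 77² = 5929 ≡ 38; 5^16 ≡ 38² = 1444 ≡ 74; 5^32 ≡ 74² = 5476 ≡ 133; 5^64 ≡ 133² = 17689 ≡ 16.
Since 68 = 64 + 4, 5^68 ≡ 16 · 77; multiplying out mod 137: 16·77 = 1232 ≡ 136. Thus 5^68 ≡ 136 ≡ −1 (mod 137).
The value −1 means 5 is a non-residue modulo 137, so k² ≡ 5 (mod 137) is impossible.

There is no such integer.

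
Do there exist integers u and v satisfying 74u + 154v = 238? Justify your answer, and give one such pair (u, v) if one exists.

u = 49, v = -22

gcd(74, 154) = 2, and 2 divides 238, so integer solutions exist.
Dividing through by 2 reduces the equation to 37u + 77v = 119.
Dividing repeatedly: 77 = 2·37 + 3, 37 = 12·3 + 1, 3 = 3·1 + 0.
Working back up the chain: 1 = 37 − 12·3 = 37 − 12·(77 − 2·37) = −12·77 + 25·37. So 37·25 + 77·(-12) = 1.
Scaling by 119 gives the particular solution (u, v) = (2975, -1428).
Subtracting 38·77 from u and adding 38·37 to v gives the tidier solution (49, -22).
Check: 74·49 + 154·(-22) = 3626 − 3388 = 238. ✓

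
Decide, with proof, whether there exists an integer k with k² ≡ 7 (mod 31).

k = 10

k = 10 works: 10² = 100, and 100 − 7 = 93 = 3·31.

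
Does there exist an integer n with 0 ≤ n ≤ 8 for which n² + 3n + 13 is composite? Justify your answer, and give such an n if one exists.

There is no such integer n in that range.

The values for n = 0, 1, …, 8 are 13, 17, 23, 31, 41, 53, 67, 83, 101, and each of these is prime.
So no value in the range makes the expression composite.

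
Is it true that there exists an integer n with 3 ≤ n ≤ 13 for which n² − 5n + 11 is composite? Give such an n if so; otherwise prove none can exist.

n = 7

At n = 7: 7² − 5·7 + 11 = 25 = 5·5, which is composite.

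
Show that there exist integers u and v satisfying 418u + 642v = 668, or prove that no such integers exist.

Since gcd(418, 642) = 2 and 668 = 2·334, Bézout's identity guarantees a solution.
Dividing through by 2 reduces the equation to 209u + 321v = 334.
Run the Euclidean algorithm on 321 and 209: 321 = 1·209 + 112, 209 = 1·112 + 97, 112 = 1·97 + 15, 97 = 6·15 + 7, 15 = 2·7 + 1, 7 = 7·1 + 0.
Working back up the chain: 1 = 15 − 2·7 = 15 − 2·(97 − 6·15) = −2·97 + 13·15 = −2·97 + 13·(112 − 1·97) = 13·112 − 15·97 = 13·112 − 15·(209 − 1·112) = −15·209 + 28·112 = −15·209 + 28·(321 − 1·209) = 28·321 − 43·209. So 209·(-43) + 321·28 = 1.
Multiplying through by 334: u = (-43)·334 = -14362, v = 28·334 = 9352 is a solution.
Shifting by a multiple of (321, −209) keeps it a solution: u = -14362 + 45·321 = 83, v = 9352 − 45·209 = -53.
Check: 418·83 + 642·(-53) = 34694 − 34026 = 668. ✓

u = 83, v = -53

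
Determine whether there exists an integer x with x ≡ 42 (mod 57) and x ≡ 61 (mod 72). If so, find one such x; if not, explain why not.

No, no such integer exists.

Reduce both congruences modulo 3, which divides 57 and 72: they say x ≡ 42 (mod 3) and x ≡ 61 (mod 3).
These are incompatible: 42 − 61 = -19 is not divisible by 3.
Hence the system has no solution.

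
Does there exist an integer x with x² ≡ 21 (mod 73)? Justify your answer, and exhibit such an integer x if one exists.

Apply Euler's criterion with the prime 73: 21 is a quadratic residue iff 21^36 ≡ 1 (mod 73), and a non-residue iff it is ≡ −1.
Repeated squaring mod 73: 21^2 = 441 ≡ 3; 21^4 ≡ 3² = 9 ≡ 9; 21^8 ≡ 9² = 81 ≡ 8; 21^16 ≡ 8² = 64 ≡ 64; 21^32 ≡ 64² = 4096 ≡ 8.
Since 36 = 32 + 4, 21^36 ≡ 8 · 9; multiplying out mod 73: 8·9 = 72 ≡ 72. Thus 21^36 ≡ 72 ≡ −1 (mod 73).
By Euler's criterion 21 is a quadratic non-residue mod 73: no x satisfies x² ≡ 21 (mod 73).

No, no such integer exists.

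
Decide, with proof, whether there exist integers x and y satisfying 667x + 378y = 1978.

x = 16, y = -23

Since gcd(667, 378) = 1, every integer is an integer combination of 667 and 378.
Euclidean algorithm: 667 = 1·378 + 289, 378 = 1·289 + 89, 289 = 3·89 + 22, 89 = 4·22 + 1, 22 = 22·1 + 0.
Back-substituting, 1 = 89 − 4·22 = 89 − 4·(289 − 3·89) = −4·289 + 13·89 = −4·289 + 13·(378 − 1·289) = 13·378 − 17·289 = 13·378 − 17·(667 − 1·378) = −17·667 + 30·378; that is, 667·(-17) + 378·30 = 1.
Times 1978: 667·(-33626) + 378·59340 = 1978, so (-33626, 59340) solves it.
Shifting by a multiple of (378, −667) keeps it a solution: x = -33626 + 89·378 = 16, y = 59340 − 89·667 = -23.
Indeed 667·16 + 378·(-23) = 10672 − 8694 = 1978.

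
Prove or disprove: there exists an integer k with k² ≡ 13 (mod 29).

k = 19

k = 19 works: 19² = 361, and 361 − 13 = 348 = 12·29.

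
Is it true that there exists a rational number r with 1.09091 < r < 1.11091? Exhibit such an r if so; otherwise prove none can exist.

r = 11/10

Multiplying by 10: 10·1.09091 = 10.90910 and 10·1.11091 = 11.10910, so the integer 11 lies strictly between them.
Dividing back, 1.09091 < 11/10 < 1.11091, and 11/10 is rational.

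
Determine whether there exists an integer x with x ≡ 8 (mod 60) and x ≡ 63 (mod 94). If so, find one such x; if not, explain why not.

Reduce both congruences modulo 2, which divides 60 and 94: they say x ≡ 8 (mod 2) and x ≡ 63 (mod 2).
However 8 ≡ 0 and 63 ≡ 1 (mod 2), and 0 ≠ 1.
Hence the system has no solution.

No such integer exists.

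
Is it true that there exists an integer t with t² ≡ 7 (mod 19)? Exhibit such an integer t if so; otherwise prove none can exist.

t = 11 works: 11² = 121, and 121 − 7 = 114 = 6·19.

t = 11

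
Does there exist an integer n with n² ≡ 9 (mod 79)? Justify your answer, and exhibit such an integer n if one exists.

Take n = 3. Then 3² = 9, and since 0 ≤ 9 < 79 this is already reduced: 3² ≡ 9 (mod 79).

n = 3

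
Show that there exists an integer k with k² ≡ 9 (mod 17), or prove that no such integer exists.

k = 14 works: 14² = 196, and 196 − 9 = 187 = 11·17.

k = 14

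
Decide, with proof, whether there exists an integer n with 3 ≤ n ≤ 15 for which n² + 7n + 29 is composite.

n = 13

At n = 13: 13² + 7·13 + 29 = 289 = 17·17, which is composite.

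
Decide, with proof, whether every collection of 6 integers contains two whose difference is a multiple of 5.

True.

Each integer lies in one of the 5 residue classes modulo 5.
Placing 6 integers into 5 classes, some class receives at least two — say a and b.
Equal remainders mean a − b ≡ 0 (mod 5), so 5 divides their difference.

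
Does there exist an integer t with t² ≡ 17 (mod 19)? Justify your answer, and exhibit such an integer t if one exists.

t = 6

t = 6 works: 6² = 36, and 36 − 17 = 19 = 1·19.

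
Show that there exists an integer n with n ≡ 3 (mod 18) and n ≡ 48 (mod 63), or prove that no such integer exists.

n = 111

gcd(18, 63) = 9. A simultaneous solution exists iff 3 ≡ 48 (mod 9); here 3 mod 9 = 3 = 48 mod 9, so it does.
List candidates n ≡ 3 (mod 18): 3, 21, 39, 57, 75, 93, 111. Modulo 63 these are 3, 21, 39, 57, 12, 30, 48; 111 gives 48 as required.
Check: 111 mod 18 = 3, 111 mod 63 = 48. ✓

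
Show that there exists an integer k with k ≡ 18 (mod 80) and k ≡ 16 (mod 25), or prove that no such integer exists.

No such integer exists.

Both moduli are multiples of 5 = gcd(80, 25), so any solution would satisfy k ≡ 18 and k ≡ 16 modulo 5 simultaneously.
However 18 ≡ 3 and 16 ≡ 1 (mod 5), and 3 ≠ 1.
Therefore no such k exists.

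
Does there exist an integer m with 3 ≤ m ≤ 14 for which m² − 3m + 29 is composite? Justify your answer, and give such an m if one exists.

At m = 5: 5² − 3·5 + 29 = 39 = 3·13, which is composite.

m = 5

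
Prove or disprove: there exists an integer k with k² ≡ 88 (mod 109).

k = 57

Take k = 57. Then 57² = 3249 = 29·109 + 88, so 57² ≡ 88 (mod 109).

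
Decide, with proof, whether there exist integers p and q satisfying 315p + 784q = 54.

gcd(315, 784) = 7, so every integer of the form 315p + 784q is a multiple of 7.
But 54 = 7·7 + 5, so 7 ∤ 54.
Hence no integers p, q satisfy the equation.

No such integers exist.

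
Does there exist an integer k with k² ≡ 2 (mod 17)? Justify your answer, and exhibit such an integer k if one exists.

k = 6

k = 6 works: 6² = 36, and 36 − 2 = 34 = 2·17.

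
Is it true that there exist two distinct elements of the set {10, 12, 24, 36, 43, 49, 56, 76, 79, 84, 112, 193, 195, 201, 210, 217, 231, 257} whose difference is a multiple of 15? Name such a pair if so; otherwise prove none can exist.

Reduce each element mod 15: 10↦10, 12↦12, 24↦9, 36↦6, 43↦13, 49↦4, 56↦11, 76↦1, 79↦4, 84↦9, 112↦7, 193↦13, 195↦0, 201↦6, 210↦0, 217↦7, 231↦6, 257↦2. The residue 9 repeats (at 24 and 84), and 84 − 24 = 60 = 4·15.

24 and 84 are such a pair.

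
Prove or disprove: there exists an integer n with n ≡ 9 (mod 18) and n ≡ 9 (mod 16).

Here gcd(18, 16) = 2, and both 9 and 9 leave remainder 1 mod 2, so the system is consistent.
In fact n = 9 itself already satisfies 9 mod 16 = 9.
Verify: 9 = 0·18 + 9 and 9 = 0·16 + 9. ✓

n = 9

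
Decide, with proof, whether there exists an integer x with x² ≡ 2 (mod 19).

No, no such integer exists.

Squares mod 19 repeat after x = 9 (as (−x)² = x²); for x = 0..9 they are 0, 1, 4, 9, 16, 6, 17, 11, 7, 5.
The set of squares mod 19 is therefore {0, 1, 4, 5, 6, 7, 9, 11, 16, 17}, which does not contain 2.
Hence no integer x has x² ≡ 2 (mod 19).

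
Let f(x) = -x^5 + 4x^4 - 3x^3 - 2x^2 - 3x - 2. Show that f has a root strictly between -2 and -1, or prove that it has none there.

f(-2) = 116 and f(-1) = 7, both positive, so a sign-change argument is unavailable; we show f keeps this sign on the whole interval.
Substitute x = -1 − u, where 0 < u < 1 on the interval. Expanding, f(-1 − u) = u^5 + 9u^4 + 29u^3 + 41u^2 + 29u + 7.
The nonzero coefficients here are all positive, so for u > 0 every term is positive (or zero), and the constant term 7 is strictly positive.
So f is strictly positive on (-2, -1); no root exists in the interval.

No such root exists.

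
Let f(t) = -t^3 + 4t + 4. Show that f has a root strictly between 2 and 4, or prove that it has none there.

f(2) = 4 and f(4) = -44, which have opposite signs.
As a polynomial, f is continuous on every closed interval.
By the Intermediate Value Theorem f must vanish at some point of (2, 4).

Such a root exists.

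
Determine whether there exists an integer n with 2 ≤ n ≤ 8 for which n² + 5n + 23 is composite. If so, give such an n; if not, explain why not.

There is no such integer n in that range.

The values for n = 2, 3, …, 8 are 37, 47, 59, 73, 89, 107, 127, and each of these is prime.
So no value in the range makes the expression composite.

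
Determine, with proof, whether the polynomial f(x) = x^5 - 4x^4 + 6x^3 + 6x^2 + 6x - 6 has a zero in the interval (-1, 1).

f(-1) = -17 and f(1) = 9, which have opposite signs.
Since f is a polynomial it is continuous on [-1, 1].
By the Intermediate Value Theorem, f takes the value 0 somewhere in the open interval.

Such a root exists.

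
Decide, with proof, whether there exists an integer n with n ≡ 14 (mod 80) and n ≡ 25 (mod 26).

There is no such integer.

Both moduli are multiples of 2 = gcd(80, 26), so any solution would satisfy n ≡ 14 and n ≡ 25 modulo 2 simultaneously.
However 14 ≡ 0 and 25 ≡ 1 (mod 2), and 0 ≠ 1.
Hence the system has no solution.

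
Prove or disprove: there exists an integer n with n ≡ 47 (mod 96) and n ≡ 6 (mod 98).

There is no such integer.

gcd(96, 98) = 2. If n ≡ 47 (mod 96) and n ≡ 6 (mod 98), then n ≡ 47 (mod 2) and n ≡ 6 (mod 2).
However 47 ≡ 1 and 6 ≡ 0 (mod 2), and 1 ≠ 0.
So no integer satisfies both congruences.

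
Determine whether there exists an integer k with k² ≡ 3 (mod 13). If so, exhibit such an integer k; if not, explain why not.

k = 4

Take k = 4. Then 4² = 16 = 1·13 + 3, so 4² ≡ 3 (mod 13).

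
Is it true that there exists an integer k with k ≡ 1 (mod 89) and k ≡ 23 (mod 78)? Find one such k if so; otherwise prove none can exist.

gcd(89, 78) = 1, so the Chinese Remainder Theorem guarantees exactly one residue class mod 6942 satisfying both.
Write k = 1 + 89t and require 1 + 89t ≡ 23 (mod 78), i.e. 89t ≡ 22 (mod 78).
89 ≡ 11 (mod 78), so this reads 11t ≡ 22 (mod 78). Note 11·71 = 781 ≡ 1 (mod 78) (as 781 − 1 = 10·78), so 11⁻¹ ≡ 71.
Therefore t ≡ 71·22 = 1562 ≡ 2 (mod 78).
Taking t = 2 gives k = 1 + 89·2 = 179.
Verify: 179 = 2·89 + 1 and 179 = 2·78 + 23. ✓

k = 179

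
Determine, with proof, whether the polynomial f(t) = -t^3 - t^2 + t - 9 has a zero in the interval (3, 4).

No.

f(3) = -42 and f(4) = -85, both negative, so a sign-change argument is unavailable; we show f keeps this sign on the whole interval.
Shift to the endpoint 3: with t = 3 + u (0 < u < 1), one computes f(3 + u) = -u^3 - 10u^2 - 32u - 42.
The nonzero coefficients here are all negative, so for u > 0 every term is negative (or zero), and the constant term -42 is strictly negative.
So f is strictly negative on (3, 4); no root exists in the interval.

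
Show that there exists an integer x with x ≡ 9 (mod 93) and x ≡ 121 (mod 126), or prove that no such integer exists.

Both moduli are multiples of 3 = gcd(93, 126), so any solution would satisfy x ≡ 9 and x ≡ 121 modulo 3 simultaneously.
These are incompatible: 9 − 121 = -112 is not divisible by 3.
Hence the system has no solution.

There is no such integer.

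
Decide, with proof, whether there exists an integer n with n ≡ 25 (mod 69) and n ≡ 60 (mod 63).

Reduce both congruences modulo 3, which divides 69 and 63: they say n ≡ 25 (mod 3) and n ≡ 60 (mod 3).
These are incompatible: 25 − 60 = -35 is not divisible by 3.
Therefore no such n exists.

No such integer exists.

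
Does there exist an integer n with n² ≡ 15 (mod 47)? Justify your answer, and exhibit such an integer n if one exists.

There is no such integer.

47 is prime, so by Euler's criterion 15 is a square mod 47 iff 15^((47−1)/2) = 15^23 ≡ 1 (mod 47).
Repeated squaring mod 47: 15^2 = 225 ≡ 37; 15^4 ≡ 37² = 1369 ≡ 6; 15^8 ≡ 6² = 36 ≡ 36; 15^16 ≡ 36² = 1296 ≡ 27.
Since 23 = 16 + 4 + 2 + 1, 15^23 ≡ 27 · 6 · 37 · 15; multiplying out mod 47: 27·6 = 162 ≡ 21, then 21·37 = 777 ≡ 25, then 25·15 = 375 ≡ 46. Thus 15^23 ≡ 46 ≡ −1 (mod 47).
By Euler's criterion 15 is a quadratic non-residue mod 47: no n satisfies n² ≡ 15 (mod 47).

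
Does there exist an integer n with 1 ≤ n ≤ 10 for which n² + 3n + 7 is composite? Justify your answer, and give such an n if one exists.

n = 9

At n = 9: 9² + 3·9 + 7 = 115 = 5·23, which is composite.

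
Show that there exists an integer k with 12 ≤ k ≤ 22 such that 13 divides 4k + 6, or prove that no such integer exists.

k = 18

k = 18 works, since 4·18 + 6 = 78 = 6·13.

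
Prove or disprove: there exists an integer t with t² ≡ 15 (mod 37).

37 is prime, so by Euler's criterion 15 is a square mod 37 iff 15^((37−1)/2) = 15^18 ≡ 1 (mod 37).
Repeated squaring mod 37: 15^2 = 225 ≡ 3; 15^4 ≡ 3² = 9 ≡ 9; 15^8 ≡ 9² = 81 ≡ 7; 15^16 ≡ 7² = 49 ≡ 12.
Since 18 = 16 + 2, 15^18 ≡ 12 · 3; multiplying out mod 37: 12·3 = 36 ≡ 36. Thus 15^18 ≡ 36 ≡ −1 (mod 37).
The value −1 means 15 is a non-residue modulo 37, so t² ≡ 15 (mod 37) is impossible.

There is no such integer.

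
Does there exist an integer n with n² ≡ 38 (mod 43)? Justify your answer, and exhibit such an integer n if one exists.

n = 34

Take n = 34. Then 34² = 1156 = 26·43 + 38, so 34² ≡ 38 (mod 43).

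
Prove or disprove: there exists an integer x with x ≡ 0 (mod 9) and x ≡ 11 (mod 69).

No, no such integer exists.

gcd(9, 69) = 3. If x ≡ 0 (mod 9) and x ≡ 11 (mod 69), then x ≡ 0 (mod 3) and x ≡ 11 (mod 3).
But 0 mod 3 = 0 while 11 mod 3 = 2, a contradiction.
So no integer satisfies both congruences.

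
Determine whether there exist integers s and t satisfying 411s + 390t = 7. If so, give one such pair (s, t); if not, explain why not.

No, no such integers exist.

Both 411 and 390 are divisible by gcd(411, 390) = 3, hence so is any combination 411s + 390t.
But 7 = 3·2 + 1, so 3 ∤ 7.
Therefore 411s + 390t = 7 has no solution in integers.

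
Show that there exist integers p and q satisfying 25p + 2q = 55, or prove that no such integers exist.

25 and 2 are coprime, so 25p + 2q ranges over all of ℤ.
Euclidean algorithm: 25 = 12·2 + 1, 2 = 2·1 + 0.
Working back up the chain: 1 = 25 − 12·2. So 25·1 + 2·(-12) = 1.
Scaling by 55 gives the particular solution (p, q) = (55, -660).
Shifting by a multiple of (2, −25) keeps it a solution: p = 55 − 27·2 = 1, q = -660 + 27·25 = 15.
Indeed 25·1 + 2·15 = 25 + 30 = 55.

p = 1, q = 15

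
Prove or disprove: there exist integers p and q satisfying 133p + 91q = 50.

Any value of 133p + 91q is a multiple of gcd(133, 91) = 7.
But 50 = 7·7 + 1, so 7 ∤ 50.
Hence no integers p, q satisfy the equation.

There are no such integers.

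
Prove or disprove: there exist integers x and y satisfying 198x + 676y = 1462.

x = 301, y = -86

gcd(198, 676) = 2, and 2 divides 1462, so integer solutions exist.
Dividing through by 2 reduces the equation to 99x + 338y = 731.
Run the Euclidean algorithm on 338 and 99: 338 = 3·99 + 41, 99 = 2·41 + 17, 41 = 2·17 + 7, 17 = 2·7 + 3, 7 = 2·3 + 1, 3 = 3·1 + 0.
Working back up the chain: 1 = 7 − 2·3 = 7 − 2·(17 − 2·7) = −2·17 + 5·7 = −2·17 + 5·(41 − 2·17) = 5·41 − 12·17 = 5·41 − 12·(99 − 2·41) = −12·99 + 29·41 = −12·99 + 29·(338 − 3·99) = 29·338 − 99·99. So 99·(-99) + 338·29 = 1.
Multiplying through by 731: x = (-99)·731 = -72369, y = 29·731 = 21199 is a solution.
The general solution is x = -72369 + 338k, y = 21199 − 99k; taking k = 215 gives the smaller pair x = 301, y = -86.
Indeed 198·301 + 676·(-86) = 59598 − 58136 = 1462.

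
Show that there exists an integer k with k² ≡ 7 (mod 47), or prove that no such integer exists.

Take k = 30. Then 30² = 900 = 19·47 + 7, so 30² ≡ 7 (mod 47).

k = 30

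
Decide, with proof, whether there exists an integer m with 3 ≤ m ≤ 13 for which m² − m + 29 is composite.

m = 12

At m = 12: 12² − 12 + 29 = 161 = 7·23, which is composite.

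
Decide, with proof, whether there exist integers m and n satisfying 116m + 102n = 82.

m = 35, n = -39

Every value of 116m + 102n is a multiple of gcd(116, 102) = 2; since 2 ∣ 82, solutions exist.
Dividing through by 2 reduces the equation to 58m + 51n = 41.
Run the Euclidean algorithm on 58 and 51: 58 = 1·51 + 7, 51 = 7·7 + 2, 7 = 3·2 + 1, 2 = 2·1 + 0.
Unwinding: 1 = 7 − 3·2 = 7 − 3·(51 − 7·7) = −3·51 + 22·7 = −3·51 + 22·(58 − 1·51) = 22·58 − 25·51, i.e. 58·22 + 51·(-25) = 1.
Multiplying through by 41: m = 22·41 = 902, n = (-25)·41 = -1025 is a solution.
Subtracting 17·51 from m and adding 17·58 to n gives the tidier solution (35, -39).
Indeed 116·35 + 102·(-39) = 4060 − 3978 = 82.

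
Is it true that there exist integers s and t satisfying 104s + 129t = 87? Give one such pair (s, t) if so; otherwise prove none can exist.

Since gcd(104, 129) = 1, every integer is an integer combination of 104 and 129.
Dividing repeatedly: 129 = 1·104 + 25, 104 = 4·25 + 4, 25 = 6·4 + 1, 4 = 4·1 + 0.
Back-substituting, 1 = 25 − 6·4 = 25 − 6·(104 − 4·25) = −6·104 + 25·25 = −6·104 + 25·(129 − 1·104) = 25·129 − 31·104; that is, 104·(-31) + 129·25 = 1.
Scaling by 87 gives the particular solution (s, t) = (-2697, 2175).
Shifting by a multiple of (129, −104) keeps it a solution: s = -2697 + 21·129 = 12, t = 2175 − 21·104 = -9.
Check: 104·12 + 129·(-9) = 1248 − 1161 = 87. ✓

s = 12, t = -9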